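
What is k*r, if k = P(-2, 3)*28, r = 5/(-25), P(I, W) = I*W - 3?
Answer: 252/5 ≈ 50.400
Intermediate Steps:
P(I, W) = -3 + I*W
r = -1/5 (r = 5*(-1/25) = -1/5 ≈ -0.20000)
k = -252 (k = (-3 - 2*3)*28 = (-3 - 6)*28 = -9*28 = -252)
k*r = -252*(-1/5) = 252/5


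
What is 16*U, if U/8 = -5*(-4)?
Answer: 2560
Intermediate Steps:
U = 160 (U = 8*(-5*(-4)) = 8*20 = 160)
16*U = 16*160 = 2560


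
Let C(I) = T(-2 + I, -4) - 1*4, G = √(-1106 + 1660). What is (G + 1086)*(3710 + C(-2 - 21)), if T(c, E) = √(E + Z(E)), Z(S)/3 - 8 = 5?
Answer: (1086 + √554)*(3706 + √35) ≈ 4.1185e+6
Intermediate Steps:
Z(S) = 39 (Z(S) = 24 + 3*5 = 24 + 15 = 39)
G = √554 ≈ 23.537
T(c, E) = √(39 + E) (T(c, E) = √(E + 39) = √(39 + E))
C(I) = -4 + √35 (C(I) = √(39 - 4) - 1*4 = √35 - 4 = -4 + √35)
(G + 1086)*(3710 + C(-2 - 21)) = (√554 + 1086)*(3710 + (-4 + √35)) = (1086 + √554)*(3706 + √35)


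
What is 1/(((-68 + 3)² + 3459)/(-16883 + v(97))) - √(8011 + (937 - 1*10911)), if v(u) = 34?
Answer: -16849/7684 - I*√1963 ≈ -2.1927 - 44.306*I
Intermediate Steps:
1/(((-68 + 3)² + 3459)/(-16883 + v(97))) - √(8011 + (937 - 1*10911)) = 1/(((-68 + 3)² + 3459)/(-16883 + 34)) - √(8011 + (937 - 1*10911)) = 1/(((-65)² + 3459)/(-16849)) - √(8011 + (937 - 10911)) = 1/((4225 + 3459)*(-1/16849)) - √(8011 - 9974) = 1/(7684*(-1/16849)) - √(-1963) = 1/(-7684/16849) - I*√1963 = -16849/7684 - I*√1963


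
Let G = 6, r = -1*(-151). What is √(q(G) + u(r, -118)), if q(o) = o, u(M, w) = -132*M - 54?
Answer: 6*I*√555 ≈ 141.35*I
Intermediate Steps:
r = 151
u(M, w) = -54 - 132*M
√(q(G) + u(r, -118)) = √(6 + (-54 - 132*151)) = √(6 + (-54 - 19932)) = √(6 - 19986) = √(-19980) = 6*I*√555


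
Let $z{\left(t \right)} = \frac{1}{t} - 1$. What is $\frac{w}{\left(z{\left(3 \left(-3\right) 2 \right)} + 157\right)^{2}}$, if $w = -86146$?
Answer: $- \frac{27911304}{7879249} \approx -3.5424$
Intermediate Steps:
$z{\left(t \right)} = -1 + \frac{1}{t}$
$\frac{w}{\left(z{\left(3 \left(-3\right) 2 \right)} + 157\right)^{2}} = - \frac{86146}{\left(\frac{1 - 3 \left(-3\right) 2}{3 \left(-3\right) 2} + 157\right)^{2}} = - \frac{86146}{\left(\frac{1 - \left(-9\right) 2}{\left(-9\right) 2} + 157\right)^{2}} = - \frac{86146}{\left(\frac{1 - -18}{-18} + 157\right)^{2}} = - \frac{86146}{\left(- \frac{1 + 18}{18} + 157\right)^{2}} = - \frac{86146}{\left(\left(- \frac{1}{18}\right) 19 + 157\right)^{2}} = - \frac{86146}{\left(- \frac{19}{18} + 157\right)^{2}} = - \frac{86146}{\left(\frac{2807}{18}\right)^{2}} = - \frac{86146}{\frac{7879249}{324}} = \left(-86146\right) \frac{324}{7879249} = - \frac{27911304}{7879249}$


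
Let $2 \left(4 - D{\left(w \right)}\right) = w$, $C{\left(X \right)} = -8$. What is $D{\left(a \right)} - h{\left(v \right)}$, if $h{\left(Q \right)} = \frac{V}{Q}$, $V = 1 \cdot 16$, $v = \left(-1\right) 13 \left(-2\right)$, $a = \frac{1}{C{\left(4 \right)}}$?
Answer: $\frac{717}{208} \approx 3.4471$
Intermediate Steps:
$a = - \frac{1}{8}$ ($a = \frac{1}{-8} = - \frac{1}{8} \approx -0.125$)
$D{\left(w \right)} = 4 - \frac{w}{2}$
$v = 26$ ($v = \left(-13\right) \left(-2\right) = 26$)
$V = 16$
$h{\left(Q \right)} = \frac{16}{Q}$
$D{\left(a \right)} - h{\left(v \right)} = \left(4 - - \frac{1}{16}\right) - \frac{16}{26} = \left(4 + \frac{1}{16}\right) - 16 \cdot \frac{1}{26} = \frac{65}{16} - \frac{8}{13} = \frac{717}{208}$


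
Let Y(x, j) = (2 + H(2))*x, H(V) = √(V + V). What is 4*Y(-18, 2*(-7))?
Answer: -288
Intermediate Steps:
H(V) = √2*√V (H(V) = √(2*V) = √2*√V)
Y(x, j) = 4*x (Y(x, j) = (2 + √2*√2)*x = (2 + 2)*x = 4*x)
4*Y(-18, 2*(-7)) = 4*(4*(-18)) = 4*(-72) = -288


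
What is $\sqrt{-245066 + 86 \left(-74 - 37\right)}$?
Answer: $2 i \sqrt{63653} \approx 504.59 i$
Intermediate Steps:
$\sqrt{-245066 + 86 \left(-74 - 37\right)} = \sqrt{-245066 + 86 \left(-111\right)} = \sqrt{-245066 - 9546} = \sqrt{-254612} = 2 i \sqrt{63653}$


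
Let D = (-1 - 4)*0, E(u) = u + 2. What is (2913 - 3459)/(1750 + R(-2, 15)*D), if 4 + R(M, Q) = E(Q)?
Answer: -39/125 ≈ -0.31200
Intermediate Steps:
E(u) = 2 + u
D = 0 (D = -5*0 = 0)
R(M, Q) = -2 + Q (R(M, Q) = -4 + (2 + Q) = -2 + Q)
(2913 - 3459)/(1750 + R(-2, 15)*D) = (2913 - 3459)/(1750 + (-2 + 15)*0) = -546/(1750 + 13*0) = -546/(1750 + 0) = -546/1750 = -546*1/1750 = -39/125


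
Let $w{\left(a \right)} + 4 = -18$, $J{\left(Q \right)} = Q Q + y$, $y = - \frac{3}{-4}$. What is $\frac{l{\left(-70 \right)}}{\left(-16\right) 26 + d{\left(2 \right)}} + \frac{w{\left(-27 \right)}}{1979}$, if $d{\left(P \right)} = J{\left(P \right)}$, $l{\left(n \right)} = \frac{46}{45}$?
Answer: $- \frac{1992686}{146495475} \approx -0.013602$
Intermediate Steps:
$y = \frac{3}{4}$ ($y = \left(-3\right) \left(- \frac{1}{4}\right) = \frac{3}{4} \approx 0.75$)
$l{\left(n \right)} = \frac{46}{45}$ ($l{\left(n \right)} = 46 \cdot \frac{1}{45} = \frac{46}{45}$)
$J{\left(Q \right)} = \frac{3}{4} + Q^{2}$ ($J{\left(Q \right)} = Q Q + \frac{3}{4} = Q^{2} + \frac{3}{4} = \frac{3}{4} + Q^{2}$)
$d{\left(P \right)} = \frac{3}{4} + P^{2}$
$w{\left(a \right)} = -22$ ($w{\left(a \right)} = -4 - 18 = -22$)
$\frac{l{\left(-70 \right)}}{\left(-16\right) 26 + d{\left(2 \right)}} + \frac{w{\left(-27 \right)}}{1979} = \frac{46}{45 \left(\left(-16\right) 26 + \left(\frac{3}{4} + 2^{2}\right)\right)} - \frac{22}{1979} = \frac{46}{45 \left(-416 + \left(\frac{3}{4} + 4\right)\right)} - \frac{22}{1979} = \frac{46}{45 \left(-416 + \frac{19}{4}\right)} - \frac{22}{1979} = \frac{46}{45 \left(- \frac{1645}{4}\right)} - \frac{22}{1979} = \frac{46}{45} \left(- \frac{4}{1645}\right) - \frac{22}{1979} = - \frac{184}{74025} - \frac{22}{1979} = - \frac{1992686}{146495475}$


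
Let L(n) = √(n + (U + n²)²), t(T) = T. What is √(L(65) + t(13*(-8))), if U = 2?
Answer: √(-104 + √17867594) ≈ 64.211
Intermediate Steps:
L(n) = √(n + (2 + n²)²)
√(L(65) + t(13*(-8))) = √(√(65 + (2 + 65²)²) + 13*(-8)) = √(√(65 + (2 + 4225)²) - 104) = √(√(65 + 4227²) - 104) = √(√(65 + 17867529) - 104) = √(√17867594 - 104) = √(-104 + √17867594)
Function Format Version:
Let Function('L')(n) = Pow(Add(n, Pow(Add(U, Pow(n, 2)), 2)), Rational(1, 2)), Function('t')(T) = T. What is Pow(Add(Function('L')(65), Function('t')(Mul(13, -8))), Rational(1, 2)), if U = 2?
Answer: Pow(Add(-104, Pow(17867594, Rational(1, 2))), Rational(1, 2)) ≈ 64.211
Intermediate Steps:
Function('L')(n) = Pow(Add(n, Pow(Add(2, Pow(n, 2)), 2)), Rational(1, 2))
Pow(Add(Function('L')(65), Function('t')(Mul(13, -8))), Rational(1, 2)) = Pow(Add(Pow(Add(65, Pow(Add(2, Pow(65, 2)), 2)), Rational(1, 2)), Mul(13, -8)), Rational(1, 2)) = Pow(Add(Pow(Add(65, Pow(Add(2, 4225), 2)), Rational(1, 2)), -104), Rational(1, 2)) = Pow(Add(Pow(Add(65, Pow(4227, 2)), Rational(1, 2)), -104), Rational(1, 2)) = Pow(Add(Pow(Add(65, 17867529), Rational(1, 2)), -104), Rational(1, 2)) = Pow(Add(Pow(17867594, Rational(1, 2)), -104), Rational(1, 2)) = Pow(Add(-104, Pow(17867594, Rational(1, 2))), Rational(1, 2))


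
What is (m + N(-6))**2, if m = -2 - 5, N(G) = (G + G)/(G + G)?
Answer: 36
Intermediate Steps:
N(G) = 1 (N(G) = (2*G)/((2*G)) = (2*G)*(1/(2*G)) = 1)
m = -7
(m + N(-6))**2 = (-7 + 1)**2 = (-6)**2 = 36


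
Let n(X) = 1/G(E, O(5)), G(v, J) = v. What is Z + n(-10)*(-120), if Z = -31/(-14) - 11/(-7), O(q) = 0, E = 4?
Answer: -367/14 ≈ -26.214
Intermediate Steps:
n(X) = ¼ (n(X) = 1/4 = ¼)
Z = 53/14 (Z = -31*(-1/14) - 11*(-⅐) = 31/14 + 11/7 = 53/14 ≈ 3.7857)
Z + n(-10)*(-120) = 53/14 + (¼)*(-120) = 53/14 - 30 = -367/14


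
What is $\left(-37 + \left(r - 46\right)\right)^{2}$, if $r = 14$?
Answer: $4761$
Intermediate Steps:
$\left(-37 + \left(r - 46\right)\right)^{2} = \left(-37 + \left(14 - 46\right)\right)^{2} = \left(-37 - 32\right)^{2} = \left(-69\right)^{2} = 4761$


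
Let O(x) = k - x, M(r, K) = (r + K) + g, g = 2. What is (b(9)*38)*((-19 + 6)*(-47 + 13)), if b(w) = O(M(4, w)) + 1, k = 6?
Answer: -134368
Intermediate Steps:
M(r, K) = 2 + K + r (M(r, K) = (r + K) + 2 = (K + r) + 2 = 2 + K + r)
O(x) = 6 - x
b(w) = 1 - w (b(w) = (6 - (2 + w + 4)) + 1 = (6 - (6 + w)) + 1 = (6 + (-6 - w)) + 1 = -w + 1 = 1 - w)
(b(9)*38)*((-19 + 6)*(-47 + 13)) = ((1 - 1*9)*38)*((-19 + 6)*(-47 + 13)) = ((1 - 9)*38)*(-13*(-34)) = -8*38*442 = -304*442 = -134368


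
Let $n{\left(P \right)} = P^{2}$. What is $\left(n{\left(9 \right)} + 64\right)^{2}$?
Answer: $21025$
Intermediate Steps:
$\left(n{\left(9 \right)} + 64\right)^{2} = \left(9^{2} + 64\right)^{2} = \left(81 + 64\right)^{2} = 145^{2} = 21025$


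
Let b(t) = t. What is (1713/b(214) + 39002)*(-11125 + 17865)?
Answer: 28133235170/107 ≈ 2.6293e+8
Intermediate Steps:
(1713/b(214) + 39002)*(-11125 + 17865) = (1713/214 + 39002)*(-11125 + 17865) = (1713*(1/214) + 39002)*6740 = (1713/214 + 39002)*6740 = (8348141/214)*6740 = 28133235170/107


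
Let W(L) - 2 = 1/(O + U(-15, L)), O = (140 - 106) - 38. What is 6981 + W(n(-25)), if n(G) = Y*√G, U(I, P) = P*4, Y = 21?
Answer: 307978231/44104 - 105*I/44104 ≈ 6983.0 - 0.0023807*I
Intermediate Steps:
U(I, P) = 4*P
n(G) = 21*√G
O = -4 (O = 34 - 38 = -4)
W(L) = 2 + 1/(-4 + 4*L)
6981 + W(n(-25)) = 6981 + (-7 + 8*(21*√(-25)))/(4*(-1 + 21*√(-25))) = 6981 + (-7 + 8*(21*(5*I)))/(4*(-1 + 21*(5*I))) = 6981 + (-7 + 8*(105*I))/(4*(-1 + 105*I)) = 6981 + ((-1 - 105*I)/11026)*(-7 + 840*I)/4 = 6981 + (-1 - 105*I)*(-7 + 840*I)/44104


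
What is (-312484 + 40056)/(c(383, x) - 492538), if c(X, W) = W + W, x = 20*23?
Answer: 136214/245809 ≈ 0.55415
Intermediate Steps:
x = 460
c(X, W) = 2*W
(-312484 + 40056)/(c(383, x) - 492538) = (-312484 + 40056)/(2*460 - 492538) = -272428/(920 - 492538) = -272428/(-491618) = -272428*(-1/491618) = 136214/245809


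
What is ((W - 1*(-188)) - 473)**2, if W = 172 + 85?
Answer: 784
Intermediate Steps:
W = 257
((W - 1*(-188)) - 473)**2 = ((257 - 1*(-188)) - 473)**2 = ((257 + 188) - 473)**2 = (445 - 473)**2 = (-28)**2 = 784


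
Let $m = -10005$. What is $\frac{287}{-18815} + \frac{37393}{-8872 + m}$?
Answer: $- \frac{708966994}{355170755} \approx -1.9961$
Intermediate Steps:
$\frac{287}{-18815} + \frac{37393}{-8872 + m} = \frac{287}{-18815} + \frac{37393}{-8872 - 10005} = 287 \left(- \frac{1}{18815}\right) + \frac{37393}{-18877} = - \frac{287}{18815} + 37393 \left(- \frac{1}{18877}\right) = - \frac{287}{18815} - \frac{37393}{18877} = - \frac{708966994}{355170755}$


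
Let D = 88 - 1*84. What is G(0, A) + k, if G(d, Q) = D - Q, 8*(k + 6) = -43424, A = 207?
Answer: -5637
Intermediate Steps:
k = -5434 (k = -6 + (⅛)*(-43424) = -6 - 5428 = -5434)
D = 4 (D = 88 - 84 = 4)
G(d, Q) = 4 - Q
G(0, A) + k = (4 - 1*207) - 5434 = (4 - 207) - 5434 = -203 - 5434 = -5637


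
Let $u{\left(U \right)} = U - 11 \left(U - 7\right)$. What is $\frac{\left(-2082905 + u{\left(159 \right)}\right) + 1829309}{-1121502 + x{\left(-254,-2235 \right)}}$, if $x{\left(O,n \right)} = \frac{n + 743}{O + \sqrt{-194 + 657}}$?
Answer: $\frac{9162901569125771}{40281441358375202} + \frac{95155657 \sqrt{463}}{20140720679187601} \approx 0.22747$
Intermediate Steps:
$u{\left(U \right)} = 77 - 10 U$ ($u{\left(U \right)} = U - 11 \left(-7 + U\right) = U - \left(-77 + 11 U\right) = 77 - 10 U$)
$x{\left(O,n \right)} = \frac{743 + n}{O + \sqrt{463}}$
$\frac{\left(-2082905 + u{\left(159 \right)}\right) + 1829309}{-1121502 + x{\left(-254,-2235 \right)}} = \frac{\left(-2082905 + \left(77 - 1590\right)\right) + 1829309}{-1121502 + \frac{743 - 2235}{-254 + \sqrt{463}}} = \frac{\left(-2082905 + \left(77 - 1590\right)\right) + 1829309}{-1121502 + \frac{1}{-254 + \sqrt{463}} \left(-1492\right)} = \frac{\left(-2082905 - 1513\right) + 1829309}{-1121502 - \frac{1492}{-254 + \sqrt{463}}} = \frac{-2084418 + 1829309}{-1121502 - \frac{1492}{-254 + \sqrt{463}}} = - \frac{255109}{-1121502 - \frac{1492}{-254 + \sqrt{463}}}$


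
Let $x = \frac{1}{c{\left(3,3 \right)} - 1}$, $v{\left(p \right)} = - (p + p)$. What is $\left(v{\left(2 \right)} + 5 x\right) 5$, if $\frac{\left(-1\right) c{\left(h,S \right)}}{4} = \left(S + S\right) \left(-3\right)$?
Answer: $- \frac{1395}{71} \approx -19.648$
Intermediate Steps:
$c{\left(h,S \right)} = 24 S$ ($c{\left(h,S \right)} = - 4 \left(S + S\right) \left(-3\right) = - 4 \cdot 2 S \left(-3\right) = - 4 \left(- 6 S\right) = 24 S$)
$v{\left(p \right)} = - 2 p$
$x = \frac{1}{71}$ ($x = \frac{1}{24 \cdot 3 - 1} = \frac{1}{72 - 1} = \frac{1}{71} \approx 0.014085$)
$\left(v{\left(2 \right)} + 5 x\right) 5 = \left(\left(-2\right) 2 + 5 \cdot \frac{1}{71}\right) 5 = \left(-4 + \frac{5}{71}\right) 5 = \left(- \frac{279}{71}\right) 5 = - \frac{1395}{71}$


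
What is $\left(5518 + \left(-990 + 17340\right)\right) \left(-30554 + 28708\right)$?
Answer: $-40368328$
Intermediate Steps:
$\left(5518 + \left(-990 + 17340\right)\right) \left(-30554 + 28708\right) = \left(5518 + 16350\right) \left(-1846\right) = 21868 \left(-1846\right) = -40368328$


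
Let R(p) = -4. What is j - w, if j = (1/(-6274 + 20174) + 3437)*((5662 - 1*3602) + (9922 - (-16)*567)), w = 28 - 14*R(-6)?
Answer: 502919482827/6950 ≈ 7.2362e+7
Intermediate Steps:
w = 84 (w = 28 - 14*(-4) = 28 + 56 = 84)
j = 502920066627/6950 (j = (1/13900 + 3437)*((5662 - 3602) + (9922 - 1*(-9072))) = (1/13900 + 3437)*(2060 + (9922 + 9072)) = 47774301*(2060 + 18994)/13900 = (47774301/13900)*21054 = 502920066627/6950 ≈ 7.2363e+7)
j - w = 502920066627/6950 - 1*84 = 502920066627/6950 - 84 = 502919482827/6950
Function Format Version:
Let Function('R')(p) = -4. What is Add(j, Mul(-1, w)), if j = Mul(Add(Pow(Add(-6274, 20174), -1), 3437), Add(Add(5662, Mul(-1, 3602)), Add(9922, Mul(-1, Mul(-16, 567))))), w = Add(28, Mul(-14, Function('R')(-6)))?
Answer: Rational(502919482827, 6950) ≈ 7.2362e+7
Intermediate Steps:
w = 84 (w = Add(28, Mul(-14, -4)) = Add(28, 56) = 84)
j = Rational(502920066627, 6950) (j = Mul(Add(Pow(13900, -1), 3437), Add(Add(5662, -3602), Add(9922, Mul(-1, -9072)))) = Mul(Add(Rational(1, 13900), 3437), Add(2060, Add(9922, 9072))) = Mul(Rational(47774301, 13900), Add(2060, 18994)) = Mul(Rational(47774301, 13900), 21054) = Rational(502920066627, 6950) ≈ 7.2363e+7)
Add(j, Mul(-1, w)) = Add(Rational(502920066627, 6950), Mul(-1, 84)) = Add(Rational(502920066627, 6950), -84) = Rational(502919482827, 6950)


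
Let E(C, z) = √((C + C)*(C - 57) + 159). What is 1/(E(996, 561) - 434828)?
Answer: -434828/189073518937 - √1870647/189073518937 ≈ -2.3070e-6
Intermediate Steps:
E(C, z) = √(159 + 2*C*(-57 + C)) (E(C, z) = √((2*C)*(-57 + C) + 159) = √(2*C*(-57 + C) + 159) = √(159 + 2*C*(-57 + C)))
1/(E(996, 561) - 434828) = 1/(√(159 - 114*996 + 2*996²) - 434828) = 1/(√(159 - 113544 + 2*992016) - 434828) = 1/(√(159 - 113544 + 1984032) - 434828) = 1/(√1870647 - 434828) = 1/(-434828 + √1870647)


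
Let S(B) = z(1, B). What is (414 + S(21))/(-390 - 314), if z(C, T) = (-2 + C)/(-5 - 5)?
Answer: -4141/7040 ≈ -0.58821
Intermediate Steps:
z(C, T) = ⅕ - C/10 (z(C, T) = (-2 + C)/(-10) = (-2 + C)*(-⅒) = ⅕ - C/10)
S(B) = ⅒ (S(B) = ⅕ - ⅒*1 = ⅕ - ⅒ = ⅒)
(414 + S(21))/(-390 - 314) = (414 + ⅒)/(-390 - 314) = (4141/10)/(-704) = (4141/10)*(-1/704) = -4141/7040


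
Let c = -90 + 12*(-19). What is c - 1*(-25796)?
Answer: 25478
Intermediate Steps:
c = -318 (c = -90 - 228 = -318)
c - 1*(-25796) = -318 - 1*(-25796) = -318 + 25796 = 25478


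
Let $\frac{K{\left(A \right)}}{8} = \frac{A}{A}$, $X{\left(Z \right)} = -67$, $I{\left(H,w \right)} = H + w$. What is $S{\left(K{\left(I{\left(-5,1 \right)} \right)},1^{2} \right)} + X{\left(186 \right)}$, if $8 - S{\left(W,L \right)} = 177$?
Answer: $-236$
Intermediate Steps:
$K{\left(A \right)} = 8$ ($K{\left(A \right)} = 8 \frac{A}{A} = 8 \cdot 1 = 8$)
$S{\left(W,L \right)} = -169$ ($S{\left(W,L \right)} = 8 - 177 = -169$)
$S{\left(K{\left(I{\left(-5,1 \right)} \right)},1^{2} \right)} + X{\left(186 \right)} = -169 - 67 = -236$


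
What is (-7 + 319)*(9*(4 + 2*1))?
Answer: 16848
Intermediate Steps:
(-7 + 319)*(9*(4 + 2*1)) = 312*(9*(4 + 2)) = 312*(9*6) = 312*54 = 16848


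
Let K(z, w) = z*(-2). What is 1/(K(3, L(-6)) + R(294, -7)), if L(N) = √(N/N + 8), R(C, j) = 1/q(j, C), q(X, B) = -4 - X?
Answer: -3/17 ≈ -0.17647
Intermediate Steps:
R(C, j) = 1/(-4 - j)
L(N) = 3 (L(N) = √(1 + 8) = √9 = 3)
K(z, w) = -2*z
1/(K(3, L(-6)) + R(294, -7)) = 1/(-2*3 - 1/(4 - 7)) = 1/(-6 - 1/(-3)) = 1/(-6 - 1*(-⅓)) = 1/(-6 + ⅓) = 1/(-17/3) = -3/17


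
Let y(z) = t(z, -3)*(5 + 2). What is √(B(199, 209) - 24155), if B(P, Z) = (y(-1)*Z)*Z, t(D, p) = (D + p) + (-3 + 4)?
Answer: 4*I*√58841 ≈ 970.29*I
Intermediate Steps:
t(D, p) = 1 + D + p (t(D, p) = (D + p) + 1 = 1 + D + p)
y(z) = -14 + 7*z (y(z) = (1 + z - 3)*(5 + 2) = (-2 + z)*7 = -14 + 7*z)
B(P, Z) = -21*Z² (B(P, Z) = ((-14 + 7*(-1))*Z)*Z = ((-14 - 7)*Z)*Z = (-21*Z)*Z = -21*Z²)
√(B(199, 209) - 24155) = √(-21*209² - 24155) = √(-21*43681 - 24155) = √(-917301 - 24155) = √(-941456) = 4*I*√58841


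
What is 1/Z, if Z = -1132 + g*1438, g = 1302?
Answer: 1/1871144 ≈ 5.3443e-7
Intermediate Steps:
Z = 1871144 (Z = -1132 + 1302*1438 = -1132 + 1872276 = 1871144)
1/Z = 1/1871144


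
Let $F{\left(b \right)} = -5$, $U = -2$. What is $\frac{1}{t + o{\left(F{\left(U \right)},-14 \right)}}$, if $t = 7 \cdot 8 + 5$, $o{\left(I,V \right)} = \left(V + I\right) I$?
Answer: $\frac{1}{156} \approx 0.0064103$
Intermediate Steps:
$o{\left(I,V \right)} = I \left(I + V\right)$ ($o{\left(I,V \right)} = \left(I + V\right) I = I \left(I + V\right)$)
$t = 61$ ($t = 56 + 5 = 61$)
$\frac{1}{t + o{\left(F{\left(U \right)},-14 \right)}} = \frac{1}{61 - 5 \left(-5 - 14\right)} = \frac{1}{61 - -95} = \frac{1}{61 + 95} = \frac{1}{156}$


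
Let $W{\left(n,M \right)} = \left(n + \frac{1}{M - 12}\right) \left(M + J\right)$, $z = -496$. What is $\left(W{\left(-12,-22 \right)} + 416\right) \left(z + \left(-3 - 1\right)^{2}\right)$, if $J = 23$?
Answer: $- \frac{3296400}{17} \approx -1.9391 \cdot 10^{5}$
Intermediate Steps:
$W{\left(n,M \right)} = \left(23 + M\right) \left(n + \frac{1}{-12 + M}\right)$ ($W{\left(n,M \right)} = \left(n + \frac{1}{M - 12}\right) \left(M + 23\right) = \left(n + \frac{1}{-12 + M}\right) \left(23 + M\right) = \left(23 + M\right) \left(n + \frac{1}{-12 + M}\right)$)
$\left(W{\left(-12,-22 \right)} + 416\right) \left(z + \left(-3 - 1\right)^{2}\right) = \left(\frac{23 - 22 - -3312 - 12 \left(-22\right)^{2} + 11 \left(-22\right) \left(-12\right)}{-12 - 22} + 416\right) \left(-496 + \left(-3 - 1\right)^{2}\right) = \left(\frac{23 - 22 + 3312 - 5808 + 2904}{-34} + 416\right) \left(-496 + \left(-4\right)^{2}\right) = \left(- \frac{23 - 22 + 3312 - 5808 + 2904}{34} + 416\right) \left(-496 + 16\right) = \left(\left(- \frac{1}{34}\right) 409 + 416\right) \left(-480\right) = \left(- \frac{409}{34} + 416\right) \left(-480\right) = \frac{13735}{34} \left(-480\right) = - \frac{3296400}{17}$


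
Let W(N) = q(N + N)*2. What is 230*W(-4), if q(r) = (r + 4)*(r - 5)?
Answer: 23920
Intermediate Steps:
q(r) = (-5 + r)*(4 + r) (q(r) = (4 + r)*(-5 + r) = (-5 + r)*(4 + r))
W(N) = -40 - 4*N + 8*N² (W(N) = (-20 + (N + N)² - (N + N))*2 = (-20 + (2*N)² - 2*N)*2 = (-20 + 4*N² - 2*N)*2 = (-20 - 2*N + 4*N²)*2 = -40 - 4*N + 8*N²)
230*W(-4) = 230*(-40 - 4*(-4) + 8*(-4)²) = 230*(-40 + 16 + 8*16) = 230*(-40 + 16 + 128) = 230*104 = 23920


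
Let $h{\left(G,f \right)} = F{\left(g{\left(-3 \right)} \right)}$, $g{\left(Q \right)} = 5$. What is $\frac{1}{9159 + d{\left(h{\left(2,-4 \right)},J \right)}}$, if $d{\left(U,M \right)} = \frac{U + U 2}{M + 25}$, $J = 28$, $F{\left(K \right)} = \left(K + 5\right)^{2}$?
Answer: $\frac{53}{485727} \approx 0.00010911$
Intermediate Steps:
$F{\left(K \right)} = \left(5 + K\right)^{2}$
$h{\left(G,f \right)} = 100$ ($h{\left(G,f \right)} = \left(5 + 5\right)^{2} = 10^{2} = 100$)
$d{\left(U,M \right)} = \frac{3 U}{25 + M}$ ($d{\left(U,M \right)} = \frac{U + 2 U}{25 + M} = \frac{3 U}{25 + M}$)
$\frac{1}{9159 + d{\left(h{\left(2,-4 \right)},J \right)}} = \frac{1}{9159 + 3 \cdot 100 \frac{1}{25 + 28}} = \frac{1}{9159 + 3 \cdot 100 \cdot \frac{1}{53}} = \frac{1}{9159 + \frac{300}{53}} = \frac{1}{\frac{485727}{53}} = \frac{53}{485727}$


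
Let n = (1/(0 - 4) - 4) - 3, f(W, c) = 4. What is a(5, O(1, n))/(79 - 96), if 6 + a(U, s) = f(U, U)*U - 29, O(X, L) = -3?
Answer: 15/17 ≈ 0.88235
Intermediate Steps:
n = -29/4 (n = (1/(-4) - 4) - 3 = (-¼ - 4) - 3 = -17/4 - 3 = -29/4 ≈ -7.2500)
a(U, s) = -35 + 4*U (a(U, s) = -6 + (4*U - 29) = -6 + (-29 + 4*U) = -35 + 4*U)
a(5, O(1, n))/(79 - 96) = (-35 + 4*5)/(79 - 96) = (-35 + 20)/(-17) = -15*(-1/17) = 15/17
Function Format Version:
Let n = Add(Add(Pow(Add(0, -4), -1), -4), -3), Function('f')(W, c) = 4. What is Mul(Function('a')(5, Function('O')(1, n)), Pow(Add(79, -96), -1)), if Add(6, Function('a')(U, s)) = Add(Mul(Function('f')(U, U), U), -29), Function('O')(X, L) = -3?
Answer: Rational(15, 17) ≈ 0.88235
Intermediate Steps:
n = Rational(-29, 4) (n = Add(Add(Pow(-4, -1), -4), -3) = Add(Add(Rational(-1, 4), -4), -3) = Add(Rational(-17, 4), -3) = Rational(-29, 4) ≈ -7.2500)
Function('a')(U, s) = Add(-35, Mul(4, U)) (Function('a')(U, s) = Add(-6, Add(Mul(4, U), -29)) = Add(-6, Add(-29, Mul(4, U))) = Add(-35, Mul(4, U)))
Mul(Function('a')(5, Function('O')(1, n)), Pow(Add(79, -96), -1)) = Mul(Add(-35, Mul(4, 5)), Pow(Add(79, -96), -1)) = Mul(Add(-35, 20), Pow(-17, -1)) = Mul(-15, Rational(-1, 17)) = Rational(15, 17)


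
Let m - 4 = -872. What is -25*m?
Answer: 21700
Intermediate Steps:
m = -868 (m = 4 - 872 = -868)
-25*m = -25*(-868) = 21700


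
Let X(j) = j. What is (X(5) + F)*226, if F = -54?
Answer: -11074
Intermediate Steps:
(X(5) + F)*226 = (5 - 54)*226 = -49*226 = -11074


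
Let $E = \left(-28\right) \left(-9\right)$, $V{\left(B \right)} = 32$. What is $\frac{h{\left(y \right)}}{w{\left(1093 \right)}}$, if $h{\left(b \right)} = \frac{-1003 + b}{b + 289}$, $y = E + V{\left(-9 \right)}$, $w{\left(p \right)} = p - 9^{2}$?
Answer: $- \frac{719}{579876} \approx -0.0012399$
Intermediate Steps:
$E = 252$
$w{\left(p \right)} = -81 + p$ ($w{\left(p \right)} = p - 81 = -81 + p$)
$y = 284$ ($y = 252 + 32 = 284$)
$h{\left(b \right)} = \frac{-1003 + b}{289 + b}$
$\frac{h{\left(y \right)}}{w{\left(1093 \right)}} = \frac{\frac{1}{289 + 284} \left(-1003 + 284\right)}{-81 + 1093} = \frac{\frac{1}{573} \left(-719\right)}{1012} = \frac{1}{573} \left(-719\right) \frac{1}{1012} = \left(- \frac{719}{573}\right) \frac{1}{1012} = - \frac{719}{579876}$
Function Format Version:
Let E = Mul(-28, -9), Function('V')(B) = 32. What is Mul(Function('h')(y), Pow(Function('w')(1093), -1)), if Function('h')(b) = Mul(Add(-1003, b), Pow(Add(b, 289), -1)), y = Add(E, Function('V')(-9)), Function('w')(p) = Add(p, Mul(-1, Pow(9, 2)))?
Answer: Rational(-719, 579876) ≈ -0.0012399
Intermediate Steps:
E = 252
Function('w')(p) = Add(-81, p) (Function('w')(p) = Add(p, Mul(-1, 81)) = Add(p, -81) = Add(-81, p))
y = 284 (y = Add(252, 32) = 284)
Function('h')(b) = Mul(Pow(Add(289, b), -1), Add(-1003, b)) (Function('h')(b) = Mul(Add(-1003, b), Pow(Add(289, b), -1)) = Mul(Pow(Add(289, b), -1), Add(-1003, b)))
Mul(Function('h')(y), Pow(Function('w')(1093), -1)) = Mul(Mul(Pow(Add(289, 284), -1), Add(-1003, 284)), Pow(Add(-81, 1093), -1)) = Mul(Mul(Pow(573, -1), -719), Pow(1012, -1)) = Mul(Mul(Rational(1, 573), -719), Rational(1, 1012)) = Mul(Rational(-719, 573), Rational(1, 1012)) = Rational(-719, 579876)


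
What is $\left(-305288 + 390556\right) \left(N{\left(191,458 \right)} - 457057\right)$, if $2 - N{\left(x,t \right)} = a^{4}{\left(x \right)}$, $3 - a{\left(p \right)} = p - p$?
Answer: $-38979072448$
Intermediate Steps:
$a{\left(p \right)} = 3$ ($a{\left(p \right)} = 3 - \left(p - p\right) = 3 - 0 = 3 + 0 = 3$)
$N{\left(x,t \right)} = -79$ ($N{\left(x,t \right)} = 2 - 3^{4} = 2 - 81 = -79$)
$\left(-305288 + 390556\right) \left(N{\left(191,458 \right)} - 457057\right) = \left(-305288 + 390556\right) \left(-79 - 457057\right) = 85268 \left(-457136\right) = -38979072448$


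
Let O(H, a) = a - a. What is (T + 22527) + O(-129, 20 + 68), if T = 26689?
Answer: 49216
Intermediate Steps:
O(H, a) = 0
(T + 22527) + O(-129, 20 + 68) = (26689 + 22527) + 0 = 49216 + 0 = 49216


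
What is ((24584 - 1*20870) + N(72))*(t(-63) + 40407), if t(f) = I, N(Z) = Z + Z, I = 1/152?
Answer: 11847657585/76 ≈ 1.5589e+8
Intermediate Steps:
I = 1/152 ≈ 0.0065789
N(Z) = 2*Z
t(f) = 1/152
((24584 - 1*20870) + N(72))*(t(-63) + 40407) = ((24584 - 1*20870) + 2*72)*(1/152 + 40407) = ((24584 - 20870) + 144)*(6141865/152) = (3714 + 144)*(6141865/152) = 3858*(6141865/152) = 11847657585/76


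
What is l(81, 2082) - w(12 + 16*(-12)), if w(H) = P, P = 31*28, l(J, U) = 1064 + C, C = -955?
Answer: -759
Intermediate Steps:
l(J, U) = 109 (l(J, U) = 1064 - 955 = 109)
P = 868
w(H) = 868
l(81, 2082) - w(12 + 16*(-12)) = 109 - 1*868 = 109 - 868 = -759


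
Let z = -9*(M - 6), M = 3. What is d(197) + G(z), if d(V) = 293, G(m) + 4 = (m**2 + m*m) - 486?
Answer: 1261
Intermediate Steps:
z = 27 (z = -9*(3 - 6) = -9*(-3) = 27)
G(m) = -490 + 2*m**2 (G(m) = -4 + ((m**2 + m*m) - 486) = -4 + ((m**2 + m**2) - 486) = -4 + (2*m**2 - 486) = -4 + (-486 + 2*m**2) = -490 + 2*m**2)
d(197) + G(z) = 293 + (-490 + 2*27**2) = 293 + (-490 + 2*729) = 293 + (-490 + 1458) = 293 + 968 = 1261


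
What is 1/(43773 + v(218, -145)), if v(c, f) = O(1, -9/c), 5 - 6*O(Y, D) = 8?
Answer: 2/87545 ≈ 2.2845e-5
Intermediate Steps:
O(Y, D) = -½ (O(Y, D) = ⅚ - ⅙*8 = ⅚ - 4/3 = -½)
v(c, f) = -½
1/(43773 + v(218, -145)) = 1/(43773 - ½) = 1/(87545/2) = 2/87545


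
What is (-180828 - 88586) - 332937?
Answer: -602351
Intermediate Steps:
(-180828 - 88586) - 332937 = -269414 - 332937 = -602351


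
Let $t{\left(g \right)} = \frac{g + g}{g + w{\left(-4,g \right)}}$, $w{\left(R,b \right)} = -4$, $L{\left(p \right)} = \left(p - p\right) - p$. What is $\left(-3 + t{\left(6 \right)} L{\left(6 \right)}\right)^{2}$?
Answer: $1521$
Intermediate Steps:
$L{\left(p \right)} = - p$ ($L{\left(p \right)} = 0 - p = - p$)
$t{\left(g \right)} = \frac{2 g}{-4 + g}$ ($t{\left(g \right)} = \frac{g + g}{g - 4} = \frac{2 g}{-4 + g}$)
$\left(-3 + t{\left(6 \right)} L{\left(6 \right)}\right)^{2} = \left(-3 + 2 \cdot 6 \frac{1}{-4 + 6} \left(\left(-1\right) 6\right)\right)^{2} = \left(-3 + 2 \cdot 6 \cdot \frac{1}{2} \left(-6\right)\right)^{2} = \left(-3 + 6 \left(-6\right)\right)^{2} = \left(-3 - 36\right)^{2} = \left(-39\right)^{2} = 1521$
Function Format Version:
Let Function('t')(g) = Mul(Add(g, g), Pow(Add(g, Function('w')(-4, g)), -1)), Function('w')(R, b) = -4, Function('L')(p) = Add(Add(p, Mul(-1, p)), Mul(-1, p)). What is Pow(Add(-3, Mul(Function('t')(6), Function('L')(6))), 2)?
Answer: 1521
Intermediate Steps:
Function('L')(p) = Mul(-1, p) (Function('L')(p) = Add(0, Mul(-1, p)) = Mul(-1, p))
Function('t')(g) = Mul(2, g, Pow(Add(-4, g), -1)) (Function('t')(g) = Mul(Add(g, g), Pow(Add(g, -4), -1)) = Mul(Mul(2, g), Pow(Add(-4, g), -1)) = Mul(2, g, Pow(Add(-4, g), -1)))
Pow(Add(-3, Mul(Function('t')(6), Function('L')(6))), 2) = Pow(Add(-3, Mul(Mul(2, 6, Pow(Add(-4, 6), -1)), Mul(-1, 6))), 2) = Pow(Add(-3, Mul(Mul(2, 6, Pow(2, -1)), -6)), 2) = Pow(Add(-3, Mul(Mul(2, 6, Rational(1, 2)), -6)), 2) = Pow(Add(-3, Mul(6, -6)), 2) = Pow(Add(-3, -36), 2) = Pow(-39, 2) = 1521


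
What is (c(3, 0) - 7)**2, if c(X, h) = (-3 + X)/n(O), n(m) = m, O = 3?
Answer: 49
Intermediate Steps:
c(X, h) = -1 + X/3 (c(X, h) = (-3 + X)/3 = (-3 + X)*(1/3) = -1 + X/3)
(c(3, 0) - 7)**2 = ((-1 + (1/3)*3) - 7)**2 = ((-1 + 1) - 7)**2 = (0 - 7)**2 = (-7)**2 = 49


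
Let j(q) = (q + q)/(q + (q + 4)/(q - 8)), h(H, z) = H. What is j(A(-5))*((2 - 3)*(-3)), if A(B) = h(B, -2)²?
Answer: 1275/227 ≈ 5.6167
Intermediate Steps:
A(B) = B²
j(q) = 2*q/(q + (4 + q)/(-8 + q)) (j(q) = (2*q)/(q + (4 + q)/(-8 + q)) = 2*q/(q + (4 + q)/(-8 + q)))
j(A(-5))*((2 - 3)*(-3)) = (2*(-5)²*(-8 + (-5)²)/(4 + ((-5)²)² - 7*(-5)²))*((2 - 3)*(-3)) = (2*25*(-8 + 25)/(4 + 25² - 7*25))*(-1*(-3)) = (2*25*17/(4 + 625 - 175))*3 = (2*25*17/454)*3 = (2*25*(1/454)*17)*3 = (425/227)*3 = 1275/227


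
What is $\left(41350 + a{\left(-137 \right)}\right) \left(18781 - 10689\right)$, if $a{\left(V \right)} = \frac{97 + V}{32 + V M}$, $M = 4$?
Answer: $\frac{43164022720}{129} \approx 3.346 \cdot 10^{8}$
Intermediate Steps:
$a{\left(V \right)} = \frac{97 + V}{32 + 4 V}$ ($a{\left(V \right)} = \frac{97 + V}{32 + V 4} = \frac{97 + V}{32 + 4 V}$)
$\left(41350 + a{\left(-137 \right)}\right) \left(18781 - 10689\right) = \left(41350 + \frac{97 - 137}{4 \left(8 - 137\right)}\right) \left(18781 - 10689\right) = \left(41350 + \frac{1}{4} \frac{1}{-129} \left(-40\right)\right) 8092 = \left(41350 + \frac{1}{4} \left(- \frac{1}{129}\right) \left(-40\right)\right) 8092 = \left(41350 + \frac{10}{129}\right) 8092 = \frac{5334160}{129} \cdot 8092 = \frac{43164022720}{129}$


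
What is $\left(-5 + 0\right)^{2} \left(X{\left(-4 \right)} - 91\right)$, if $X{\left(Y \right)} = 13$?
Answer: $-1950$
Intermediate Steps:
$\left(-5 + 0\right)^{2} \left(X{\left(-4 \right)} - 91\right) = \left(-5 + 0\right)^{2} \left(13 - 91\right) = \left(-5\right)^{2} \left(-78\right) = 25 \left(-78\right) = -1950$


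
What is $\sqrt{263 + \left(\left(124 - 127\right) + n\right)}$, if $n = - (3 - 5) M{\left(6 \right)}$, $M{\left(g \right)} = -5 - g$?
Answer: $\sqrt{238} \approx 15.427$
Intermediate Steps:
$n = -22$ ($n = - (3 - 5) \left(-5 - 6\right) = \left(-1\right) \left(-2\right) \left(-5 - 6\right) = 2 \left(-11\right) = -22$)
$\sqrt{263 + \left(\left(124 - 127\right) + n\right)} = \sqrt{263 + \left(\left(124 - 127\right) - 22\right)} = \sqrt{263 - 25} = \sqrt{238}$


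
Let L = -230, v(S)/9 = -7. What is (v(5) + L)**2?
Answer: 85849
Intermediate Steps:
v(S) = -63 (v(S) = 9*(-7) = -63)
(v(5) + L)**2 = (-63 - 230)**2 = (-293)**2 = 85849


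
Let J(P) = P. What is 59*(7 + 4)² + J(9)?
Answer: 7148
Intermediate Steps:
59*(7 + 4)² + J(9) = 59*(7 + 4)² + 9 = 59*11² + 9 = 59*121 + 9 = 7139 + 9 = 7148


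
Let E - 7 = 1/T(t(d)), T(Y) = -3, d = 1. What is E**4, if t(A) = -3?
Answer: 160000/81 ≈ 1975.3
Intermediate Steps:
E = 20/3 (E = 7 + 1/(-3) = 7 - 1/3 = 20/3 ≈ 6.6667)
E**4 = (20/3)**4 = 160000/81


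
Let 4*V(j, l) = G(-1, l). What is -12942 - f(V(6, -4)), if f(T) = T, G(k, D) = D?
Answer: -12941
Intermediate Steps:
V(j, l) = l/4
-12942 - f(V(6, -4)) = -12942 - (-4)/4 = -12942 - 1*(-1) = -12942 + 1 = -12941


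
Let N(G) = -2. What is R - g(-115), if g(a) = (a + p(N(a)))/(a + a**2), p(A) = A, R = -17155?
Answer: -74967311/4370 ≈ -17155.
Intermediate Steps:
g(a) = (-2 + a)/(a + a**2) (g(a) = (a - 2)/(a + a**2) = (-2 + a)/(a + a**2))
R - g(-115) = -17155 - (-2 - 115)/((-115)*(1 - 115)) = -17155 - (-1)*(-117)/(115*(-114)) = -17155 - (-1)*(-1)*(-117)/(115*114) = -17155 - 1*(-39/4370) = -17155 + 39/4370 = -74967311/4370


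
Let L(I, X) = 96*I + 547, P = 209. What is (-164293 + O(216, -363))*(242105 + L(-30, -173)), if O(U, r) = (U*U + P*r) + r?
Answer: -46483878324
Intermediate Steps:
O(U, r) = U² + 210*r (O(U, r) = (U*U + 209*r) + r = (U² + 209*r) + r = U² + 210*r)
L(I, X) = 547 + 96*I
(-164293 + O(216, -363))*(242105 + L(-30, -173)) = (-164293 + (216² + 210*(-363)))*(242105 + (547 + 96*(-30))) = (-164293 + (46656 - 76230))*(242105 + (547 - 2880)) = (-164293 - 29574)*(242105 - 2333) = -193867*239772 = -46483878324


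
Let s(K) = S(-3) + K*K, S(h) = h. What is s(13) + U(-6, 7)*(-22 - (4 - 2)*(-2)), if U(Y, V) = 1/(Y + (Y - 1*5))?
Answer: 2840/17 ≈ 167.06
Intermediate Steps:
U(Y, V) = 1/(-5 + 2*Y) (U(Y, V) = 1/(Y + (Y - 5)) = 1/(Y + (-5 + Y)) = 1/(-5 + 2*Y))
s(K) = -3 + K**2 (s(K) = -3 + K*K = -3 + K**2)
s(13) + U(-6, 7)*(-22 - (4 - 2)*(-2)) = (-3 + 13**2) + (-22 - (4 - 2)*(-2))/(-5 + 2*(-6)) = (-3 + 169) + (-22 - 2*(-2))/(-5 - 12) = 166 + (-22 - 1*(-4))/(-17) = 166 - (-22 + 4)/17 = 166 - 1/17*(-18) = 166 + 18/17 = 2840/17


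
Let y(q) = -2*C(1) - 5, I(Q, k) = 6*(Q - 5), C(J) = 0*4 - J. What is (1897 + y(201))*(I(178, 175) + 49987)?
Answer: 96641350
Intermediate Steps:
C(J) = -J (C(J) = 0 - J = -J)
I(Q, k) = -30 + 6*Q (I(Q, k) = 6*(-5 + Q) = -30 + 6*Q)
y(q) = -3 (y(q) = -(-2) - 5 = -2*(-1) - 5 = 2 - 5 = -3)
(1897 + y(201))*(I(178, 175) + 49987) = (1897 - 3)*((-30 + 6*178) + 49987) = 1894*((-30 + 1068) + 49987) = 1894*(1038 + 49987) = 1894*51025 = 96641350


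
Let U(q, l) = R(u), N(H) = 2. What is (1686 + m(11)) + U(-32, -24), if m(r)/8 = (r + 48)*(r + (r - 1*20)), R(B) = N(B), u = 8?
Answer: 2632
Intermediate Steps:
R(B) = 2
U(q, l) = 2
m(r) = 8*(-20 + 2*r)*(48 + r) (m(r) = 8*((r + 48)*(r + (r - 1*20))) = 8*((48 + r)*(r + (r - 20))) = 8*((48 + r)*(r + (-20 + r))) = 8*((48 + r)*(-20 + 2*r)) = 8*((-20 + 2*r)*(48 + r)) = 8*(-20 + 2*r)*(48 + r))
(1686 + m(11)) + U(-32, -24) = (1686 + (-7680 + 16*11² + 608*11)) + 2 = (1686 + (-7680 + 16*121 + 6688)) + 2 = (1686 + (-7680 + 1936 + 6688)) + 2 = (1686 + 944) + 2 = 2630 + 2 = 2632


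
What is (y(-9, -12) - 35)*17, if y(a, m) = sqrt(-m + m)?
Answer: -595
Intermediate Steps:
y(a, m) = 0 (y(a, m) = sqrt(0) = 0)
(y(-9, -12) - 35)*17 = (0 - 35)*17 = -35*17 = -595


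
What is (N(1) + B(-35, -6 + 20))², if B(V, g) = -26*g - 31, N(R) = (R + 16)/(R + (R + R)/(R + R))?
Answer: 597529/4 ≈ 1.4938e+5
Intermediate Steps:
N(R) = (16 + R)/(1 + R) (N(R) = (16 + R)/(R + (2*R)/((2*R))) = (16 + R)/(R + (2*R)*(1/(2*R))) = (16 + R)/(R + 1) = (16 + R)/(1 + R))
B(V, g) = -31 - 26*g
(N(1) + B(-35, -6 + 20))² = ((16 + 1)/(1 + 1) + (-31 - 26*(-6 + 20)))² = (17/2 + (-31 - 26*14))² = ((½)*17 + (-31 - 364))² = (17/2 - 395)² = (-773/2)² = 597529/4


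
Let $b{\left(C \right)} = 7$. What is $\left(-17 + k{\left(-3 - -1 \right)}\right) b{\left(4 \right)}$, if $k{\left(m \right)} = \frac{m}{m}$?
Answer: $-112$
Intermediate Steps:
$k{\left(m \right)} = 1$
$\left(-17 + k{\left(-3 - -1 \right)}\right) b{\left(4 \right)} = \left(-17 + 1\right) 7 = \left(-16\right) 7 = -112$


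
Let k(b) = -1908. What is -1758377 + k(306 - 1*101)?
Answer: -1760285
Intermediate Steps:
-1758377 + k(306 - 1*101) = -1758377 - 1908 = -1760285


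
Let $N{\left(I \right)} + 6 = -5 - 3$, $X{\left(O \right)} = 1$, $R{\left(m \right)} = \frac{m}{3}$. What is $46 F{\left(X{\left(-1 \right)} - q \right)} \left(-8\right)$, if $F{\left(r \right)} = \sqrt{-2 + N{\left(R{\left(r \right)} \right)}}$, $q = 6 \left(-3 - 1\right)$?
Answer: $- 1472 i \approx - 1472.0 i$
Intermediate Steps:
$R{\left(m \right)} = \frac{m}{3}$ ($R{\left(m \right)} = m \frac{1}{3} = \frac{m}{3}$)
$q = -24$ ($q = 6 \left(-4\right) = -24$)
$N{\left(I \right)} = -14$ ($N{\left(I \right)} = -6 - 8 = -14$)
$F{\left(r \right)} = 4 i$ ($F{\left(r \right)} = \sqrt{-2 - 14} = \sqrt{-16} = 4 i$)
$46 F{\left(X{\left(-1 \right)} - q \right)} \left(-8\right) = 46 \cdot 4 i \left(-8\right) = 184 i \left(-8\right) = - 1472 i$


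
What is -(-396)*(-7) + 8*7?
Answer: -2716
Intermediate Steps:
-(-396)*(-7) + 8*7 = -66*42 + 56 = -2772 + 56 = -2716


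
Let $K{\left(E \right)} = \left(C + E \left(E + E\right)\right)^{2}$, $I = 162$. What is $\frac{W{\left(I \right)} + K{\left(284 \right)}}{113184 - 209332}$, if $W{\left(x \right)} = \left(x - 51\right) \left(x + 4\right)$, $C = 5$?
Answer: $- \frac{26023192915}{96148} \approx -2.7066 \cdot 10^{5}$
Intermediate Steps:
$W{\left(x \right)} = \left(-51 + x\right) \left(4 + x\right)$
$K{\left(E \right)} = \left(5 + 2 E^{2}\right)^{2}$ ($K{\left(E \right)} = \left(5 + E \left(E + E\right)\right)^{2} = \left(5 + E 2 E\right)^{2} = \left(5 + 2 E^{2}\right)^{2}$)
$\frac{W{\left(I \right)} + K{\left(284 \right)}}{113184 - 209332} = \frac{\left(-204 + 162^{2} - 7614\right) + \left(5 + 2 \cdot 284^{2}\right)^{2}}{113184 - 209332} = \frac{\left(-204 + 26244 - 7614\right) + \left(5 + 2 \cdot 80656\right)^{2}}{-96148} = \left(18426 + \left(5 + 161312\right)^{2}\right) \left(- \frac{1}{96148}\right) = \left(18426 + 161317^{2}\right) \left(- \frac{1}{96148}\right) = \left(18426 + 26023174489\right) \left(- \frac{1}{96148}\right) = 26023192915 \left(- \frac{1}{96148}\right) = - \frac{26023192915}{96148}$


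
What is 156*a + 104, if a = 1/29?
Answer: 3172/29 ≈ 109.38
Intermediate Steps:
a = 1/29 ≈ 0.034483
156*a + 104 = 156*(1/29) + 104 = 156/29 + 104 = 3172/29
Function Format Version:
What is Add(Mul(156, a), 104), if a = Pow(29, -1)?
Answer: Rational(3172, 29) ≈ 109.38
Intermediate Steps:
a = Rational(1, 29) ≈ 0.034483
Add(Mul(156, a), 104) = Add(Mul(156, Rational(1, 29)), 104) = Add(Rational(156, 29), 104) = Rational(3172, 29)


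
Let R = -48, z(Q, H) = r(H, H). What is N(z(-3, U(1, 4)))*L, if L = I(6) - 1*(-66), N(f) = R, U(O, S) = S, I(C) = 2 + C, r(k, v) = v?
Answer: -3552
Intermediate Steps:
z(Q, H) = H
N(f) = -48
L = 74 (L = (2 + 6) - 1*(-66) = 8 + 66 = 74)
N(z(-3, U(1, 4)))*L = -48*74 = -3552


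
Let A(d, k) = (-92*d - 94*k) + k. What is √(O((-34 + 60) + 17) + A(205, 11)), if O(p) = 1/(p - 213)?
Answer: I*√574618870/170 ≈ 141.01*I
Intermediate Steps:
A(d, k) = -93*k - 92*d (A(d, k) = (-94*k - 92*d) + k = -93*k - 92*d)
O(p) = 1/(-213 + p)
√(O((-34 + 60) + 17) + A(205, 11)) = √(1/(-213 + ((-34 + 60) + 17)) + (-93*11 - 92*205)) = √(1/(-213 + (26 + 17)) + (-1023 - 18860)) = √(1/(-213 + 43) - 19883) = √(1/(-170) - 19883) = √(-1/170 - 19883) = √(-3380111/170) = I*√574618870/170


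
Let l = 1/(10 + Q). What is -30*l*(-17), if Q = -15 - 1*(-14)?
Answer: 170/3 ≈ 56.667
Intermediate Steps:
Q = -1 (Q = -15 + 14 = -1)
l = 1/9 (l = 1/(10 - 1) = 1/9 ≈ 0.11111)
-30*l*(-17) = -30*1/9*(-17) = -10/3*(-17) = 170/3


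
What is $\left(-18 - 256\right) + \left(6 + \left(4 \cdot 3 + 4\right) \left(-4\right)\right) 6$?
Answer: $-622$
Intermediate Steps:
$\left(-18 - 256\right) + \left(6 + \left(4 \cdot 3 + 4\right) \left(-4\right)\right) 6 = -274 + \left(6 + \left(12 + 4\right) \left(-4\right)\right) 6 = -274 + \left(6 + 16 \left(-4\right)\right) 6 = -274 + \left(6 - 64\right) 6 = -274 - 348 = -622$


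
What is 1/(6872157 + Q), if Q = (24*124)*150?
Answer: 1/7318557 ≈ 1.3664e-7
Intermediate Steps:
Q = 446400 (Q = 2976*150 = 446400)
1/(6872157 + Q) = 1/(6872157 + 446400) = 1/7318557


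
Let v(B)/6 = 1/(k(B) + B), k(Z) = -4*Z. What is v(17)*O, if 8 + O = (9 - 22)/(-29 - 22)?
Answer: 790/867 ≈ 0.91119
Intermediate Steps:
v(B) = -2/B (v(B) = 6/(-4*B + B) = 6/((-3*B)) = 6*(-1/(3*B)) = -2/B)
O = -395/51 (O = -8 + (9 - 22)/(-29 - 22) = -8 - 13/(-51) = -8 - 13*(-1/51) = -8 + 13/51 = -395/51 ≈ -7.7451)
v(17)*O = -2/17*(-395/51) = 790/867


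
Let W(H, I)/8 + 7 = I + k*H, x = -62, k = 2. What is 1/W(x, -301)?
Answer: -1/3456 ≈ -0.00028935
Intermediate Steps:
W(H, I) = -56 + 8*I + 16*H (W(H, I) = -56 + 8*(I + 2*H) = -56 + (8*I + 16*H) = -56 + 8*I + 16*H)
1/W(x, -301) = 1/(-56 + 8*(-301) + 16*(-62)) = 1/(-56 - 2408 - 992) = 1/(-3456) = -1/3456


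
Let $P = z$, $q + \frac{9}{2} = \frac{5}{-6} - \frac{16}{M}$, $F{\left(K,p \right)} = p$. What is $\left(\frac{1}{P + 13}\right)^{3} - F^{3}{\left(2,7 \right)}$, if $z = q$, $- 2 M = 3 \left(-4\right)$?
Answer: $- \frac{42874}{125} \approx -342.99$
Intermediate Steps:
$M = 6$ ($M = - \frac{3 \left(-4\right)}{2} = \left(- \frac{1}{2}\right) \left(-12\right) = 6$)
$q = -8$ ($q = - \frac{9}{2} + \left(\frac{5}{-6} - \frac{16}{6}\right) = - \frac{9}{2} + \left(5 \left(- \frac{1}{6}\right) - \frac{8}{3}\right) = - \frac{9}{2} - \frac{7}{2} = -8$)
$z = -8$
$P = -8$
$\left(\frac{1}{P + 13}\right)^{3} - F^{3}{\left(2,7 \right)} = \left(\frac{1}{-8 + 13}\right)^{3} - 7^{3} = \left(\frac{1}{5}\right)^{3} - 343 = \frac{1}{125} - 343 = - \frac{42874}{125}$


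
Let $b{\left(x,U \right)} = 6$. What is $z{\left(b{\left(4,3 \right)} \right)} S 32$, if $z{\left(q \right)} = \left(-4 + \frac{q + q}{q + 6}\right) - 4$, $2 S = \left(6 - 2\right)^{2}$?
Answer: $-1792$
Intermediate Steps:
$S = 8$ ($S = \frac{\left(6 - 2\right)^{2}}{2} = \frac{4^{2}}{2} = \frac{1}{2} \cdot 16 = 8$)
$z{\left(q \right)} = -8 + \frac{2 q}{6 + q}$ ($z{\left(q \right)} = \left(-4 + \frac{2 q}{6 + q}\right) - 4 = -8 + \frac{2 q}{6 + q}$)
$z{\left(b{\left(4,3 \right)} \right)} S 32 = \frac{6 \left(-8 - 6\right)}{6 + 6} \cdot 8 \cdot 32 = \frac{6 \left(-8 - 6\right)}{12} \cdot 8 \cdot 32 = 6 \cdot \frac{1}{12} \left(-14\right) 8 \cdot 32 = \left(-7\right) 8 \cdot 32 = \left(-56\right) 32 = -1792$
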